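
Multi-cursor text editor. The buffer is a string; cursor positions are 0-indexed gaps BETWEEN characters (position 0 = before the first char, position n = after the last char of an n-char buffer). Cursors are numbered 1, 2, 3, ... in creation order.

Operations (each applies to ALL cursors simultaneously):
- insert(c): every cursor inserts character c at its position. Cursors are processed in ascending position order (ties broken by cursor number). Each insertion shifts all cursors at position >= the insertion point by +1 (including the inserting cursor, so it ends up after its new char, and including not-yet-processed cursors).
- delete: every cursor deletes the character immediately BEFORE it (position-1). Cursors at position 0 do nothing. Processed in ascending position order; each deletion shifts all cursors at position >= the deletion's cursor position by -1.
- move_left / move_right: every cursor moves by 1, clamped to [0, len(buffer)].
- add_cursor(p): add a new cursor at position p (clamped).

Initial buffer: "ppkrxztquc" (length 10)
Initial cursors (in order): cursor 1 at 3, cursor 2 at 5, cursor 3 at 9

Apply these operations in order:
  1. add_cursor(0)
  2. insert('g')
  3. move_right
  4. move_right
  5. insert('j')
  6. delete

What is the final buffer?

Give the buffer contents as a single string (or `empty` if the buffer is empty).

After op 1 (add_cursor(0)): buffer="ppkrxztquc" (len 10), cursors c4@0 c1@3 c2@5 c3@9, authorship ..........
After op 2 (insert('g')): buffer="gppkgrxgztqugc" (len 14), cursors c4@1 c1@5 c2@8 c3@13, authorship 4...1..2....3.
After op 3 (move_right): buffer="gppkgrxgztqugc" (len 14), cursors c4@2 c1@6 c2@9 c3@14, authorship 4...1..2....3.
After op 4 (move_right): buffer="gppkgrxgztqugc" (len 14), cursors c4@3 c1@7 c2@10 c3@14, authorship 4...1..2....3.
After op 5 (insert('j')): buffer="gppjkgrxjgztjqugcj" (len 18), cursors c4@4 c1@9 c2@13 c3@18, authorship 4..4.1..12..2..3.3
After op 6 (delete): buffer="gppkgrxgztqugc" (len 14), cursors c4@3 c1@7 c2@10 c3@14, authorship 4...1..2....3.

Answer: gppkgrxgztqugc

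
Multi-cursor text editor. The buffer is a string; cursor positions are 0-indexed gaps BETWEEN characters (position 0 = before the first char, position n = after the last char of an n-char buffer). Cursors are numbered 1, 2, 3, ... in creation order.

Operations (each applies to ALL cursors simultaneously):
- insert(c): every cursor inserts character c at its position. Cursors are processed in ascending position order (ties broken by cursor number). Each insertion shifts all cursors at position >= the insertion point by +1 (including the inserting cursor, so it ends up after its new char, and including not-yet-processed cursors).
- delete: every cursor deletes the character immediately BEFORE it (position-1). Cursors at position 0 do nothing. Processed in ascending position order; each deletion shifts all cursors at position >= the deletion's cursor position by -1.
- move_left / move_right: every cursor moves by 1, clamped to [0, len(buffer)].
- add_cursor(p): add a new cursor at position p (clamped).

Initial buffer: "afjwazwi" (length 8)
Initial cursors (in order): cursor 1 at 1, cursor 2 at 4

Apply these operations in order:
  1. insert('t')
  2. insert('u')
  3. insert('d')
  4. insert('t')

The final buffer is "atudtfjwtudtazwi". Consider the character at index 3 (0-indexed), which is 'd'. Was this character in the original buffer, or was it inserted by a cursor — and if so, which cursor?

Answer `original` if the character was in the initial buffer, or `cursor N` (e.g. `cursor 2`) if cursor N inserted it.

Answer: cursor 1

Derivation:
After op 1 (insert('t')): buffer="atfjwtazwi" (len 10), cursors c1@2 c2@6, authorship .1...2....
After op 2 (insert('u')): buffer="atufjwtuazwi" (len 12), cursors c1@3 c2@8, authorship .11...22....
After op 3 (insert('d')): buffer="atudfjwtudazwi" (len 14), cursors c1@4 c2@10, authorship .111...222....
After op 4 (insert('t')): buffer="atudtfjwtudtazwi" (len 16), cursors c1@5 c2@12, authorship .1111...2222....
Authorship (.=original, N=cursor N): . 1 1 1 1 . . . 2 2 2 2 . . . .
Index 3: author = 1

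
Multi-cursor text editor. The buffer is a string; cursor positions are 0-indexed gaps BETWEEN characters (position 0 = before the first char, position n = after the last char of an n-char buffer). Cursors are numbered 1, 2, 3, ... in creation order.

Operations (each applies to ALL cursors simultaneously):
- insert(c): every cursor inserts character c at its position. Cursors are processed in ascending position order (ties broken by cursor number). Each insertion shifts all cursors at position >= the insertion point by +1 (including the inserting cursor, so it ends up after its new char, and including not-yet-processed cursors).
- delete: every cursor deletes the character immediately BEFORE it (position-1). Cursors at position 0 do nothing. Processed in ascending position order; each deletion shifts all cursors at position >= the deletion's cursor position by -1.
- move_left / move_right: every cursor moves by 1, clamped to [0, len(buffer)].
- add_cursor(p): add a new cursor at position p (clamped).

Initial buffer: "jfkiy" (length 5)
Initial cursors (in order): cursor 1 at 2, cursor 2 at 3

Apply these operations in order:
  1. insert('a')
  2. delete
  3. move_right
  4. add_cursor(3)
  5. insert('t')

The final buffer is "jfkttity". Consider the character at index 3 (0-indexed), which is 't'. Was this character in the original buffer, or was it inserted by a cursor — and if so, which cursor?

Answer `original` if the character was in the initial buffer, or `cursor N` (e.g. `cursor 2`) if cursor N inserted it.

After op 1 (insert('a')): buffer="jfakaiy" (len 7), cursors c1@3 c2@5, authorship ..1.2..
After op 2 (delete): buffer="jfkiy" (len 5), cursors c1@2 c2@3, authorship .....
After op 3 (move_right): buffer="jfkiy" (len 5), cursors c1@3 c2@4, authorship .....
After op 4 (add_cursor(3)): buffer="jfkiy" (len 5), cursors c1@3 c3@3 c2@4, authorship .....
After op 5 (insert('t')): buffer="jfkttity" (len 8), cursors c1@5 c3@5 c2@7, authorship ...13.2.
Authorship (.=original, N=cursor N): . . . 1 3 . 2 .
Index 3: author = 1

Answer: cursor 1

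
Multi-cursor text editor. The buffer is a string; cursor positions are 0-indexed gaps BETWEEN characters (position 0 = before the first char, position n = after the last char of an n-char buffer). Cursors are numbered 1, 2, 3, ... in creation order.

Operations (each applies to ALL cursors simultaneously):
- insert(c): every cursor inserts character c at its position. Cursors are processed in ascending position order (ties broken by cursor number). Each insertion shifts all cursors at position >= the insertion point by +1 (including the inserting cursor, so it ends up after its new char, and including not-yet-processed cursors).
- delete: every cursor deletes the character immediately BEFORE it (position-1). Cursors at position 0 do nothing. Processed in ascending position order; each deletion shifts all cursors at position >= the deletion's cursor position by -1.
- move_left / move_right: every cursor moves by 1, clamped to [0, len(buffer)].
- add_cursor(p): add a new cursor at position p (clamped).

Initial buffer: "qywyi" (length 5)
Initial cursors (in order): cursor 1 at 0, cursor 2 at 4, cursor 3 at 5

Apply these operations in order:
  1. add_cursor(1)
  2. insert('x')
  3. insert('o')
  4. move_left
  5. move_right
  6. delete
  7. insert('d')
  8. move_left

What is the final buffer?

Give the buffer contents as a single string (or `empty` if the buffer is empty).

After op 1 (add_cursor(1)): buffer="qywyi" (len 5), cursors c1@0 c4@1 c2@4 c3@5, authorship .....
After op 2 (insert('x')): buffer="xqxywyxix" (len 9), cursors c1@1 c4@3 c2@7 c3@9, authorship 1.4...2.3
After op 3 (insert('o')): buffer="xoqxoywyxoixo" (len 13), cursors c1@2 c4@5 c2@10 c3@13, authorship 11.44...22.33
After op 4 (move_left): buffer="xoqxoywyxoixo" (len 13), cursors c1@1 c4@4 c2@9 c3@12, authorship 11.44...22.33
After op 5 (move_right): buffer="xoqxoywyxoixo" (len 13), cursors c1@2 c4@5 c2@10 c3@13, authorship 11.44...22.33
After op 6 (delete): buffer="xqxywyxix" (len 9), cursors c1@1 c4@3 c2@7 c3@9, authorship 1.4...2.3
After op 7 (insert('d')): buffer="xdqxdywyxdixd" (len 13), cursors c1@2 c4@5 c2@10 c3@13, authorship 11.44...22.33
After op 8 (move_left): buffer="xdqxdywyxdixd" (len 13), cursors c1@1 c4@4 c2@9 c3@12, authorship 11.44...22.33

Answer: xdqxdywyxdixd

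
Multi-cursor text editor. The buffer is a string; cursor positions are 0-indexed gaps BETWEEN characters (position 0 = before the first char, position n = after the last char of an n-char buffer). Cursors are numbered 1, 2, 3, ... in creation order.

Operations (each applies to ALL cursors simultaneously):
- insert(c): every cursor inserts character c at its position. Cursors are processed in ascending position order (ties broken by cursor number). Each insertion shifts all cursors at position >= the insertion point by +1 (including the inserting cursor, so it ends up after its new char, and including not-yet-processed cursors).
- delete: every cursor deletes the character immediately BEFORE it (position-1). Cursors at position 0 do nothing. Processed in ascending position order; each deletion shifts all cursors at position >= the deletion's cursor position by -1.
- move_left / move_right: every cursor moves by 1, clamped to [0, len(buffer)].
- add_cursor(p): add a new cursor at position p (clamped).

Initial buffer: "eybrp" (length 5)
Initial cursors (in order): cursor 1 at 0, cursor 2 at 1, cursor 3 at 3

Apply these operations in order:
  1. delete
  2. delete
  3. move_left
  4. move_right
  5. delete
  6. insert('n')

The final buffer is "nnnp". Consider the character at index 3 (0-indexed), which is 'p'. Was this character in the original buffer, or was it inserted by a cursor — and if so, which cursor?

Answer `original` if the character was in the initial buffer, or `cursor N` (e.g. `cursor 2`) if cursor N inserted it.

After op 1 (delete): buffer="yrp" (len 3), cursors c1@0 c2@0 c3@1, authorship ...
After op 2 (delete): buffer="rp" (len 2), cursors c1@0 c2@0 c3@0, authorship ..
After op 3 (move_left): buffer="rp" (len 2), cursors c1@0 c2@0 c3@0, authorship ..
After op 4 (move_right): buffer="rp" (len 2), cursors c1@1 c2@1 c3@1, authorship ..
After op 5 (delete): buffer="p" (len 1), cursors c1@0 c2@0 c3@0, authorship .
After op 6 (insert('n')): buffer="nnnp" (len 4), cursors c1@3 c2@3 c3@3, authorship 123.
Authorship (.=original, N=cursor N): 1 2 3 .
Index 3: author = original

Answer: original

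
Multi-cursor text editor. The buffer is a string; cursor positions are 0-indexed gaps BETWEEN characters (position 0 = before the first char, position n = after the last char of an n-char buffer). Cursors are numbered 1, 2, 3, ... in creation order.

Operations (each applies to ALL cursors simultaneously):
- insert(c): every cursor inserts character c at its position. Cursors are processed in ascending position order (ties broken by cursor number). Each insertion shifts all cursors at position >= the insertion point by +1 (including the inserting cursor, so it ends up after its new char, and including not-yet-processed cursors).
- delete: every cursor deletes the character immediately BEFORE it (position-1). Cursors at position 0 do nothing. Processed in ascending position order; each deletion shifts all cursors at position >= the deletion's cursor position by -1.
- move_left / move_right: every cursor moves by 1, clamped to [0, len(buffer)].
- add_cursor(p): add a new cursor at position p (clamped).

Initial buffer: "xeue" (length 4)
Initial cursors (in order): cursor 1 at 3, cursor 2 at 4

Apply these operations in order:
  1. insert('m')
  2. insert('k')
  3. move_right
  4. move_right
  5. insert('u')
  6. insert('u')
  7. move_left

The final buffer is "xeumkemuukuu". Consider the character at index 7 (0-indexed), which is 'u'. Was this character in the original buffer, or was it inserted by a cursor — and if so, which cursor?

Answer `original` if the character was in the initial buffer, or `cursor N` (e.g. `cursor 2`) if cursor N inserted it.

Answer: cursor 1

Derivation:
After op 1 (insert('m')): buffer="xeumem" (len 6), cursors c1@4 c2@6, authorship ...1.2
After op 2 (insert('k')): buffer="xeumkemk" (len 8), cursors c1@5 c2@8, authorship ...11.22
After op 3 (move_right): buffer="xeumkemk" (len 8), cursors c1@6 c2@8, authorship ...11.22
After op 4 (move_right): buffer="xeumkemk" (len 8), cursors c1@7 c2@8, authorship ...11.22
After op 5 (insert('u')): buffer="xeumkemuku" (len 10), cursors c1@8 c2@10, authorship ...11.2122
After op 6 (insert('u')): buffer="xeumkemuukuu" (len 12), cursors c1@9 c2@12, authorship ...11.211222
After op 7 (move_left): buffer="xeumkemuukuu" (len 12), cursors c1@8 c2@11, authorship ...11.211222
Authorship (.=original, N=cursor N): . . . 1 1 . 2 1 1 2 2 2
Index 7: author = 1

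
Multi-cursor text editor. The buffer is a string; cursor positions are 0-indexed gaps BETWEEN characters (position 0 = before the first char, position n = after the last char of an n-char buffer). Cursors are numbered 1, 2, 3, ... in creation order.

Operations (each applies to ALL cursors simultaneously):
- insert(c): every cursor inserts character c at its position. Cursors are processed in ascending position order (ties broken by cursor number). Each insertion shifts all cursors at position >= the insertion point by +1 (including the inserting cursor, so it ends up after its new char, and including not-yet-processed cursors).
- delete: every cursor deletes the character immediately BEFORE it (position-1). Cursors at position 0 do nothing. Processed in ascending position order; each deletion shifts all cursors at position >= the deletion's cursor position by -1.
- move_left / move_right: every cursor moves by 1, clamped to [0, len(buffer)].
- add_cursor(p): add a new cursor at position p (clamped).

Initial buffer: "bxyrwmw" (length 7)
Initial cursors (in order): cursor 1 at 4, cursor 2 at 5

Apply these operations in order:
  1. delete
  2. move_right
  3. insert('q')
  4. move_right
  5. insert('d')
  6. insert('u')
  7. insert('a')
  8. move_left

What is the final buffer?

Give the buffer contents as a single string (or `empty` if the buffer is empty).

Answer: bxymqqwdduuaa

Derivation:
After op 1 (delete): buffer="bxymw" (len 5), cursors c1@3 c2@3, authorship .....
After op 2 (move_right): buffer="bxymw" (len 5), cursors c1@4 c2@4, authorship .....
After op 3 (insert('q')): buffer="bxymqqw" (len 7), cursors c1@6 c2@6, authorship ....12.
After op 4 (move_right): buffer="bxymqqw" (len 7), cursors c1@7 c2@7, authorship ....12.
After op 5 (insert('d')): buffer="bxymqqwdd" (len 9), cursors c1@9 c2@9, authorship ....12.12
After op 6 (insert('u')): buffer="bxymqqwdduu" (len 11), cursors c1@11 c2@11, authorship ....12.1212
After op 7 (insert('a')): buffer="bxymqqwdduuaa" (len 13), cursors c1@13 c2@13, authorship ....12.121212
After op 8 (move_left): buffer="bxymqqwdduuaa" (len 13), cursors c1@12 c2@12, authorship ....12.121212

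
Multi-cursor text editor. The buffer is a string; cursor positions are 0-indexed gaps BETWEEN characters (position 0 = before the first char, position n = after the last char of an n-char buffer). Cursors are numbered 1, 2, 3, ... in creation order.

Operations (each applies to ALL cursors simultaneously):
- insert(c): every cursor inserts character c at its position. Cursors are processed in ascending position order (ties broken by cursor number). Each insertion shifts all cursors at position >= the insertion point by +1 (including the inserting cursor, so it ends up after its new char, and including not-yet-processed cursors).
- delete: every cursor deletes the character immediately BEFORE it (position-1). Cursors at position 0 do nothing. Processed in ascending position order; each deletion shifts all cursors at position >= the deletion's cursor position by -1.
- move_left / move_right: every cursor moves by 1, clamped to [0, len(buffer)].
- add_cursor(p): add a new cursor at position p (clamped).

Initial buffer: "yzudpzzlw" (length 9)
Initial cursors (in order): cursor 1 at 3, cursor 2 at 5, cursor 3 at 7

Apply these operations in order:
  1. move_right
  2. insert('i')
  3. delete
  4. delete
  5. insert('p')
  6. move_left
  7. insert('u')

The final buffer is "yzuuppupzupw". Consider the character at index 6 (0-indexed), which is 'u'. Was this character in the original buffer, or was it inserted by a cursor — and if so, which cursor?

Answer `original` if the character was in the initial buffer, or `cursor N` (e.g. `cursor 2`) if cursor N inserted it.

After op 1 (move_right): buffer="yzudpzzlw" (len 9), cursors c1@4 c2@6 c3@8, authorship .........
After op 2 (insert('i')): buffer="yzudipzizliw" (len 12), cursors c1@5 c2@8 c3@11, authorship ....1..2..3.
After op 3 (delete): buffer="yzudpzzlw" (len 9), cursors c1@4 c2@6 c3@8, authorship .........
After op 4 (delete): buffer="yzupzw" (len 6), cursors c1@3 c2@4 c3@5, authorship ......
After op 5 (insert('p')): buffer="yzupppzpw" (len 9), cursors c1@4 c2@6 c3@8, authorship ...1.2.3.
After op 6 (move_left): buffer="yzupppzpw" (len 9), cursors c1@3 c2@5 c3@7, authorship ...1.2.3.
After op 7 (insert('u')): buffer="yzuuppupzupw" (len 12), cursors c1@4 c2@7 c3@10, authorship ...11.22.33.
Authorship (.=original, N=cursor N): . . . 1 1 . 2 2 . 3 3 .
Index 6: author = 2

Answer: cursor 2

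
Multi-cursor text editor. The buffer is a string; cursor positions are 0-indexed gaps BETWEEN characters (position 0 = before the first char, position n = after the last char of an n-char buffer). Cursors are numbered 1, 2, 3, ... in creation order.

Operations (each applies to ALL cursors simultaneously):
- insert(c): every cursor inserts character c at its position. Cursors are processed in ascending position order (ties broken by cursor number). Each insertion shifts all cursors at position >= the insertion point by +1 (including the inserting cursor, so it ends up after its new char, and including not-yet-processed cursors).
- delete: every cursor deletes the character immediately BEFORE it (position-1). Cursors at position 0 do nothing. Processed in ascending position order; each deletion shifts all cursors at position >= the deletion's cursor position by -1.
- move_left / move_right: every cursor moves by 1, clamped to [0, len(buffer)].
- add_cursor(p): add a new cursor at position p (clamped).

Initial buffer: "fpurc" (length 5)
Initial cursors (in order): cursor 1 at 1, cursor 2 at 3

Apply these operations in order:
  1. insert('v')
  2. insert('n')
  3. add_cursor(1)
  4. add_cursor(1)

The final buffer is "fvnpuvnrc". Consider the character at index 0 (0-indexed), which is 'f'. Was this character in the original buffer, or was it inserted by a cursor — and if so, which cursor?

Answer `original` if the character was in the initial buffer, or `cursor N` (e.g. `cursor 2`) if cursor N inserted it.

After op 1 (insert('v')): buffer="fvpuvrc" (len 7), cursors c1@2 c2@5, authorship .1..2..
After op 2 (insert('n')): buffer="fvnpuvnrc" (len 9), cursors c1@3 c2@7, authorship .11..22..
After op 3 (add_cursor(1)): buffer="fvnpuvnrc" (len 9), cursors c3@1 c1@3 c2@7, authorship .11..22..
After op 4 (add_cursor(1)): buffer="fvnpuvnrc" (len 9), cursors c3@1 c4@1 c1@3 c2@7, authorship .11..22..
Authorship (.=original, N=cursor N): . 1 1 . . 2 2 . .
Index 0: author = original

Answer: original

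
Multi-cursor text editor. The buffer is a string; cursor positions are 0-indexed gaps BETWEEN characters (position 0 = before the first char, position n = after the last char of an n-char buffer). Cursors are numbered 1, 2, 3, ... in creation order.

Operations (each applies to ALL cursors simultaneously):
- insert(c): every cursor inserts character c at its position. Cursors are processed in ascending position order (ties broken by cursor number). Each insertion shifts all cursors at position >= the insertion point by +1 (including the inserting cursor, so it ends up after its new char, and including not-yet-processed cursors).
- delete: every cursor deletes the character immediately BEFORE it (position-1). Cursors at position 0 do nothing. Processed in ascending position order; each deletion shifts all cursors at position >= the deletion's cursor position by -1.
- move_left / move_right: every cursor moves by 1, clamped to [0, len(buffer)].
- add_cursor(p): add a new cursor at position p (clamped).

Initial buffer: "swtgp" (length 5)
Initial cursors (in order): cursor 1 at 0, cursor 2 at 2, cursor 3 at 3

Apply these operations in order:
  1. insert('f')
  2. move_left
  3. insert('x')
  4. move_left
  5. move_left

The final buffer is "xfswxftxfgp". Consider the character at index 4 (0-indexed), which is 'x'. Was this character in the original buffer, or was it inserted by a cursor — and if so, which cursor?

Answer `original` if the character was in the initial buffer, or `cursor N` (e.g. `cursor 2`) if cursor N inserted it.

Answer: cursor 2

Derivation:
After op 1 (insert('f')): buffer="fswftfgp" (len 8), cursors c1@1 c2@4 c3@6, authorship 1..2.3..
After op 2 (move_left): buffer="fswftfgp" (len 8), cursors c1@0 c2@3 c3@5, authorship 1..2.3..
After op 3 (insert('x')): buffer="xfswxftxfgp" (len 11), cursors c1@1 c2@5 c3@8, authorship 11..22.33..
After op 4 (move_left): buffer="xfswxftxfgp" (len 11), cursors c1@0 c2@4 c3@7, authorship 11..22.33..
After op 5 (move_left): buffer="xfswxftxfgp" (len 11), cursors c1@0 c2@3 c3@6, authorship 11..22.33..
Authorship (.=original, N=cursor N): 1 1 . . 2 2 . 3 3 . .
Index 4: author = 2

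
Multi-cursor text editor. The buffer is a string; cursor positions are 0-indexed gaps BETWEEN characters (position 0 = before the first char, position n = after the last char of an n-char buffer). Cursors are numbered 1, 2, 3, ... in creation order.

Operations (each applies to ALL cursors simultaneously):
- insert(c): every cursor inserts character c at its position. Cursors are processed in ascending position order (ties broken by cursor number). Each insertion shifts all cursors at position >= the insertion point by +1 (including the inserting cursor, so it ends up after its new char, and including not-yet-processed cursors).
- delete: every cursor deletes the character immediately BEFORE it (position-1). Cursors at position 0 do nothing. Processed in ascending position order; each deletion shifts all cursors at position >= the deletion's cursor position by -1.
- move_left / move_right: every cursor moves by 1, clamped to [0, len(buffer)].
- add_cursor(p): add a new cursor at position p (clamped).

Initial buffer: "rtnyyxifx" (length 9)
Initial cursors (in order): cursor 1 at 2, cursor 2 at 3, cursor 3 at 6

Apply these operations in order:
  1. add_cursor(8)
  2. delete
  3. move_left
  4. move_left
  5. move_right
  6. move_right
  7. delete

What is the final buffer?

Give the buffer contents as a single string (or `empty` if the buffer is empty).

Answer: x

Derivation:
After op 1 (add_cursor(8)): buffer="rtnyyxifx" (len 9), cursors c1@2 c2@3 c3@6 c4@8, authorship .........
After op 2 (delete): buffer="ryyix" (len 5), cursors c1@1 c2@1 c3@3 c4@4, authorship .....
After op 3 (move_left): buffer="ryyix" (len 5), cursors c1@0 c2@0 c3@2 c4@3, authorship .....
After op 4 (move_left): buffer="ryyix" (len 5), cursors c1@0 c2@0 c3@1 c4@2, authorship .....
After op 5 (move_right): buffer="ryyix" (len 5), cursors c1@1 c2@1 c3@2 c4@3, authorship .....
After op 6 (move_right): buffer="ryyix" (len 5), cursors c1@2 c2@2 c3@3 c4@4, authorship .....
After op 7 (delete): buffer="x" (len 1), cursors c1@0 c2@0 c3@0 c4@0, authorship .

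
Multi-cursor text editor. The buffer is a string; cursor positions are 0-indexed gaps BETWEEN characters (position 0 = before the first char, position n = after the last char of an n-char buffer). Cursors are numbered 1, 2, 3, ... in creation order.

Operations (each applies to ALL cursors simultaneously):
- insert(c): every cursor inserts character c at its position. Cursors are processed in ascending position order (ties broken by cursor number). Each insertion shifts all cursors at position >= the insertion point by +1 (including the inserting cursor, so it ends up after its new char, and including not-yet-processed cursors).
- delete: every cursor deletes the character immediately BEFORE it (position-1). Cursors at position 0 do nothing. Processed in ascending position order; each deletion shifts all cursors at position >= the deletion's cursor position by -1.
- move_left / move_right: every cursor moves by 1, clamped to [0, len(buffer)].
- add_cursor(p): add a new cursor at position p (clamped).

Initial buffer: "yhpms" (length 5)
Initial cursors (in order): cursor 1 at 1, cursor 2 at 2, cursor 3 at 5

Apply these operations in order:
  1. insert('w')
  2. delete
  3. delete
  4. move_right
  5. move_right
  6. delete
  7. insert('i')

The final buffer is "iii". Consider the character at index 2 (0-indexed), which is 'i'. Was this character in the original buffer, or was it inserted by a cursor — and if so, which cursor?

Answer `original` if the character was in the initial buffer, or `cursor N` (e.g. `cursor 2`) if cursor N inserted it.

Answer: cursor 3

Derivation:
After op 1 (insert('w')): buffer="ywhwpmsw" (len 8), cursors c1@2 c2@4 c3@8, authorship .1.2...3
After op 2 (delete): buffer="yhpms" (len 5), cursors c1@1 c2@2 c3@5, authorship .....
After op 3 (delete): buffer="pm" (len 2), cursors c1@0 c2@0 c3@2, authorship ..
After op 4 (move_right): buffer="pm" (len 2), cursors c1@1 c2@1 c3@2, authorship ..
After op 5 (move_right): buffer="pm" (len 2), cursors c1@2 c2@2 c3@2, authorship ..
After op 6 (delete): buffer="" (len 0), cursors c1@0 c2@0 c3@0, authorship 
After op 7 (insert('i')): buffer="iii" (len 3), cursors c1@3 c2@3 c3@3, authorship 123
Authorship (.=original, N=cursor N): 1 2 3
Index 2: author = 3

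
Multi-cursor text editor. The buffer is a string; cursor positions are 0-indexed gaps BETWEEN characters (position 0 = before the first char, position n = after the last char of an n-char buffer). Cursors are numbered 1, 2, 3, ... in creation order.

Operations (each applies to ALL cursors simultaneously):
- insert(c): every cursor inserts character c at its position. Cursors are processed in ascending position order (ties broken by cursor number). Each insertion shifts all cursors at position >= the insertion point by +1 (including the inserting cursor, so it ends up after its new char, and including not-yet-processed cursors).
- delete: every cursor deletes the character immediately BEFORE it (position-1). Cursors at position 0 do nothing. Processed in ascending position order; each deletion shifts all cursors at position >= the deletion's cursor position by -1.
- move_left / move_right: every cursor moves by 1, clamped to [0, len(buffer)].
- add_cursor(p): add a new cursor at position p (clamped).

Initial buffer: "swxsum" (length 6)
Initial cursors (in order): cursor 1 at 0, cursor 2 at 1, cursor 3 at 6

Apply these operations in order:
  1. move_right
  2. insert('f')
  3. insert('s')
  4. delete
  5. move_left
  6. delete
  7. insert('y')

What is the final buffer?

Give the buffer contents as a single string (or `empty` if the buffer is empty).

Answer: yfyfxsuyf

Derivation:
After op 1 (move_right): buffer="swxsum" (len 6), cursors c1@1 c2@2 c3@6, authorship ......
After op 2 (insert('f')): buffer="sfwfxsumf" (len 9), cursors c1@2 c2@4 c3@9, authorship .1.2....3
After op 3 (insert('s')): buffer="sfswfsxsumfs" (len 12), cursors c1@3 c2@6 c3@12, authorship .11.22....33
After op 4 (delete): buffer="sfwfxsumf" (len 9), cursors c1@2 c2@4 c3@9, authorship .1.2....3
After op 5 (move_left): buffer="sfwfxsumf" (len 9), cursors c1@1 c2@3 c3@8, authorship .1.2....3
After op 6 (delete): buffer="ffxsuf" (len 6), cursors c1@0 c2@1 c3@5, authorship 12...3
After op 7 (insert('y')): buffer="yfyfxsuyf" (len 9), cursors c1@1 c2@3 c3@8, authorship 1122...33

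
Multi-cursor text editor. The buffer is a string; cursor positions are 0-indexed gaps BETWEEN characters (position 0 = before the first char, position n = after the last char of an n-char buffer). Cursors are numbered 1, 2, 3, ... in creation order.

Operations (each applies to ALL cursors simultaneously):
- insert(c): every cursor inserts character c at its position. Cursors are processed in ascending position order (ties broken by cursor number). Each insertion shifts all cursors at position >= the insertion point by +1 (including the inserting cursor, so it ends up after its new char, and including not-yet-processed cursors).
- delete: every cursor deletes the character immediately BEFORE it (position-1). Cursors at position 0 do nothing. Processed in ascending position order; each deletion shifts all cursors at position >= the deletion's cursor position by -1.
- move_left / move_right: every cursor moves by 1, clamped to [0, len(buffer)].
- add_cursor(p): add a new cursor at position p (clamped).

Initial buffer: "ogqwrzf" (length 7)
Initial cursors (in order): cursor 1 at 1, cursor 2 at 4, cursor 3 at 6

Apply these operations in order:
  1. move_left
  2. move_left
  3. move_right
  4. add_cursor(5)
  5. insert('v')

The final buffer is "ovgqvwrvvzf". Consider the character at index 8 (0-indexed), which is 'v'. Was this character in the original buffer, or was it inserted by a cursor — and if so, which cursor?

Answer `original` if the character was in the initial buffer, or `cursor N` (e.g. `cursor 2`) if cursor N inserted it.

After op 1 (move_left): buffer="ogqwrzf" (len 7), cursors c1@0 c2@3 c3@5, authorship .......
After op 2 (move_left): buffer="ogqwrzf" (len 7), cursors c1@0 c2@2 c3@4, authorship .......
After op 3 (move_right): buffer="ogqwrzf" (len 7), cursors c1@1 c2@3 c3@5, authorship .......
After op 4 (add_cursor(5)): buffer="ogqwrzf" (len 7), cursors c1@1 c2@3 c3@5 c4@5, authorship .......
After op 5 (insert('v')): buffer="ovgqvwrvvzf" (len 11), cursors c1@2 c2@5 c3@9 c4@9, authorship .1..2..34..
Authorship (.=original, N=cursor N): . 1 . . 2 . . 3 4 . .
Index 8: author = 4

Answer: cursor 4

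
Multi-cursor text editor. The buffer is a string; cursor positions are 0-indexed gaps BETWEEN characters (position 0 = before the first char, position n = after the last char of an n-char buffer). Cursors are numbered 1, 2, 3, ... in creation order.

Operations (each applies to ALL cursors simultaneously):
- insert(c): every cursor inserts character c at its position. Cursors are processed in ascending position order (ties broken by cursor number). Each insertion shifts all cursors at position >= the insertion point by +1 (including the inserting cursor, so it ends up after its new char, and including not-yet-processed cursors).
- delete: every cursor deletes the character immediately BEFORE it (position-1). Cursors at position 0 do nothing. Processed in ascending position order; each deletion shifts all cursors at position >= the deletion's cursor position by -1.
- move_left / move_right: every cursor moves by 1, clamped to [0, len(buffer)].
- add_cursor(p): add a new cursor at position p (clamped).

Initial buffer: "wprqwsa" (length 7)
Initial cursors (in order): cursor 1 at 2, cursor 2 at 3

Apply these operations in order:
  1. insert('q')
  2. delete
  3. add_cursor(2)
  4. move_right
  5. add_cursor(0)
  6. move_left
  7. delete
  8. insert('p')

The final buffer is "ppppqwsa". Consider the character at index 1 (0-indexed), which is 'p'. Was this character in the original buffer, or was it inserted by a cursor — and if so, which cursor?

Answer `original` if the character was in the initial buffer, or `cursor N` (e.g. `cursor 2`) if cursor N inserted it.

Answer: cursor 2

Derivation:
After op 1 (insert('q')): buffer="wpqrqqwsa" (len 9), cursors c1@3 c2@5, authorship ..1.2....
After op 2 (delete): buffer="wprqwsa" (len 7), cursors c1@2 c2@3, authorship .......
After op 3 (add_cursor(2)): buffer="wprqwsa" (len 7), cursors c1@2 c3@2 c2@3, authorship .......
After op 4 (move_right): buffer="wprqwsa" (len 7), cursors c1@3 c3@3 c2@4, authorship .......
After op 5 (add_cursor(0)): buffer="wprqwsa" (len 7), cursors c4@0 c1@3 c3@3 c2@4, authorship .......
After op 6 (move_left): buffer="wprqwsa" (len 7), cursors c4@0 c1@2 c3@2 c2@3, authorship .......
After op 7 (delete): buffer="qwsa" (len 4), cursors c1@0 c2@0 c3@0 c4@0, authorship ....
After op 8 (insert('p')): buffer="ppppqwsa" (len 8), cursors c1@4 c2@4 c3@4 c4@4, authorship 1234....
Authorship (.=original, N=cursor N): 1 2 3 4 . . . .
Index 1: author = 2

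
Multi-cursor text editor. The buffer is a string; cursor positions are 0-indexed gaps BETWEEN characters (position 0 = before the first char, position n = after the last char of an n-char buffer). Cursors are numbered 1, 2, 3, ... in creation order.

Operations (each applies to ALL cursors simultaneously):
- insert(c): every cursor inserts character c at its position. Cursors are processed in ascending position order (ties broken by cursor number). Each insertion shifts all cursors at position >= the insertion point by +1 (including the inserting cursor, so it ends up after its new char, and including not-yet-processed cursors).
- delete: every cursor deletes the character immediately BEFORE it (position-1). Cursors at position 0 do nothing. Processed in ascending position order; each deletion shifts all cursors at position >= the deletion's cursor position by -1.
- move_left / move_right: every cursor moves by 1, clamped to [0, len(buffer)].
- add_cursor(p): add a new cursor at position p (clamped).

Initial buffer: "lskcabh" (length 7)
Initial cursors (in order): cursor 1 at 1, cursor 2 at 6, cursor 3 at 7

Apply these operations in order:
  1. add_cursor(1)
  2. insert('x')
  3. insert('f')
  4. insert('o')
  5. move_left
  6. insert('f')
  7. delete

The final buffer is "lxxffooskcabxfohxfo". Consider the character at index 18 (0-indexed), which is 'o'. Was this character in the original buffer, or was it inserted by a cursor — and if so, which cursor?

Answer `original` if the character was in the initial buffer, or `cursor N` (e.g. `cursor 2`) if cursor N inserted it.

Answer: cursor 3

Derivation:
After op 1 (add_cursor(1)): buffer="lskcabh" (len 7), cursors c1@1 c4@1 c2@6 c3@7, authorship .......
After op 2 (insert('x')): buffer="lxxskcabxhx" (len 11), cursors c1@3 c4@3 c2@9 c3@11, authorship .14.....2.3
After op 3 (insert('f')): buffer="lxxffskcabxfhxf" (len 15), cursors c1@5 c4@5 c2@12 c3@15, authorship .1414.....22.33
After op 4 (insert('o')): buffer="lxxffooskcabxfohxfo" (len 19), cursors c1@7 c4@7 c2@15 c3@19, authorship .141414.....222.333
After op 5 (move_left): buffer="lxxffooskcabxfohxfo" (len 19), cursors c1@6 c4@6 c2@14 c3@18, authorship .141414.....222.333
After op 6 (insert('f')): buffer="lxxffoffoskcabxffohxffo" (len 23), cursors c1@8 c4@8 c2@17 c3@22, authorship .14141144.....2222.3333
After op 7 (delete): buffer="lxxffooskcabxfohxfo" (len 19), cursors c1@6 c4@6 c2@14 c3@18, authorship .141414.....222.333
Authorship (.=original, N=cursor N): . 1 4 1 4 1 4 . . . . . 2 2 2 . 3 3 3
Index 18: author = 3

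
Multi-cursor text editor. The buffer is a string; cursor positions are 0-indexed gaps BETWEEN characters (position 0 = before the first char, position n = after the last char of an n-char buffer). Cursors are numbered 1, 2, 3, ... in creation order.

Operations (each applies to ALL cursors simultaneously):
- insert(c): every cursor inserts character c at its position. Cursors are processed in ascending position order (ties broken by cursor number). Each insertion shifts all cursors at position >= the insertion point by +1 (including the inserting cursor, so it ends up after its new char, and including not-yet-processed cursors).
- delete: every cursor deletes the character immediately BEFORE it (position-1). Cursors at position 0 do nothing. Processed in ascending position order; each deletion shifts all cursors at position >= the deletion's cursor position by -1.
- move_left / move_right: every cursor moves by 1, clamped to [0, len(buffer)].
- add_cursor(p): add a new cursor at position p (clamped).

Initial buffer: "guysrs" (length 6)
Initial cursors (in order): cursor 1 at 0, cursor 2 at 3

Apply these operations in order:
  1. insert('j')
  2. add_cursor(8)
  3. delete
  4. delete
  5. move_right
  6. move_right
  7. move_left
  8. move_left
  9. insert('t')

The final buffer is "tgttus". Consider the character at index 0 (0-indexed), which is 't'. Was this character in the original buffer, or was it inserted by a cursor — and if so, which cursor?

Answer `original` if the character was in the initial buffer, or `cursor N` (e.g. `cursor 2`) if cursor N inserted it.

Answer: cursor 1

Derivation:
After op 1 (insert('j')): buffer="jguyjsrs" (len 8), cursors c1@1 c2@5, authorship 1...2...
After op 2 (add_cursor(8)): buffer="jguyjsrs" (len 8), cursors c1@1 c2@5 c3@8, authorship 1...2...
After op 3 (delete): buffer="guysr" (len 5), cursors c1@0 c2@3 c3@5, authorship .....
After op 4 (delete): buffer="gus" (len 3), cursors c1@0 c2@2 c3@3, authorship ...
After op 5 (move_right): buffer="gus" (len 3), cursors c1@1 c2@3 c3@3, authorship ...
After op 6 (move_right): buffer="gus" (len 3), cursors c1@2 c2@3 c3@3, authorship ...
After op 7 (move_left): buffer="gus" (len 3), cursors c1@1 c2@2 c3@2, authorship ...
After op 8 (move_left): buffer="gus" (len 3), cursors c1@0 c2@1 c3@1, authorship ...
After op 9 (insert('t')): buffer="tgttus" (len 6), cursors c1@1 c2@4 c3@4, authorship 1.23..
Authorship (.=original, N=cursor N): 1 . 2 3 . .
Index 0: author = 1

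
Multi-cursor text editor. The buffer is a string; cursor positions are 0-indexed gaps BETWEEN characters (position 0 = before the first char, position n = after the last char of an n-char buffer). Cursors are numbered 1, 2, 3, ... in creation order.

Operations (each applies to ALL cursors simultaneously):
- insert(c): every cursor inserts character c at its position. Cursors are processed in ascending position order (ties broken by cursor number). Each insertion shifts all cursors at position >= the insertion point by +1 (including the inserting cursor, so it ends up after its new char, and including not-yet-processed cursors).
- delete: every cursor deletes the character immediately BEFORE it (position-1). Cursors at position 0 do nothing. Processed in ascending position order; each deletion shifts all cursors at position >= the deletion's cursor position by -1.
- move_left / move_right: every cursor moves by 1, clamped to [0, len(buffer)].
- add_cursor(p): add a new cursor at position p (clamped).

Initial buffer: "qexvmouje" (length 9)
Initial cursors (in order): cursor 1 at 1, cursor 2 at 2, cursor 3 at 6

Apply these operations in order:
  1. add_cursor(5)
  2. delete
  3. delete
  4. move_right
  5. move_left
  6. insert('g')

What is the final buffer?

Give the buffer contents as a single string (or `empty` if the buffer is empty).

Answer: gggguje

Derivation:
After op 1 (add_cursor(5)): buffer="qexvmouje" (len 9), cursors c1@1 c2@2 c4@5 c3@6, authorship .........
After op 2 (delete): buffer="xvuje" (len 5), cursors c1@0 c2@0 c3@2 c4@2, authorship .....
After op 3 (delete): buffer="uje" (len 3), cursors c1@0 c2@0 c3@0 c4@0, authorship ...
After op 4 (move_right): buffer="uje" (len 3), cursors c1@1 c2@1 c3@1 c4@1, authorship ...
After op 5 (move_left): buffer="uje" (len 3), cursors c1@0 c2@0 c3@0 c4@0, authorship ...
After op 6 (insert('g')): buffer="gggguje" (len 7), cursors c1@4 c2@4 c3@4 c4@4, authorship 1234...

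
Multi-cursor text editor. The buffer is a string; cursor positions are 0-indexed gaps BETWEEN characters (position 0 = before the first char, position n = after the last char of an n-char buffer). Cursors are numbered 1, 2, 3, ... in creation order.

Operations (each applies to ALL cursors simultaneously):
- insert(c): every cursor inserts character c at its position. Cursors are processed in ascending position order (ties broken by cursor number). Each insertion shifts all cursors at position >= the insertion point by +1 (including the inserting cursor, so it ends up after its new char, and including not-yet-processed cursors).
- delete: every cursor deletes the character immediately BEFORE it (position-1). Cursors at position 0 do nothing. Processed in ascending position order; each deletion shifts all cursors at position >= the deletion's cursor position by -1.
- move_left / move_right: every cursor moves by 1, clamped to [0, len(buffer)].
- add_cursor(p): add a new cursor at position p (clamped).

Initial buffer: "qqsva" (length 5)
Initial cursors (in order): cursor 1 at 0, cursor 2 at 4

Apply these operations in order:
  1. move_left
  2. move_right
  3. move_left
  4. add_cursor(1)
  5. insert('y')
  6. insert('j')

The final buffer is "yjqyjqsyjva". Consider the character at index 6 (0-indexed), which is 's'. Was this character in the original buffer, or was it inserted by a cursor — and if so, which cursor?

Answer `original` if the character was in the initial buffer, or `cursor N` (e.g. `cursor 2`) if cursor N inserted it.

Answer: original

Derivation:
After op 1 (move_left): buffer="qqsva" (len 5), cursors c1@0 c2@3, authorship .....
After op 2 (move_right): buffer="qqsva" (len 5), cursors c1@1 c2@4, authorship .....
After op 3 (move_left): buffer="qqsva" (len 5), cursors c1@0 c2@3, authorship .....
After op 4 (add_cursor(1)): buffer="qqsva" (len 5), cursors c1@0 c3@1 c2@3, authorship .....
After op 5 (insert('y')): buffer="yqyqsyva" (len 8), cursors c1@1 c3@3 c2@6, authorship 1.3..2..
After op 6 (insert('j')): buffer="yjqyjqsyjva" (len 11), cursors c1@2 c3@5 c2@9, authorship 11.33..22..
Authorship (.=original, N=cursor N): 1 1 . 3 3 . . 2 2 . .
Index 6: author = original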